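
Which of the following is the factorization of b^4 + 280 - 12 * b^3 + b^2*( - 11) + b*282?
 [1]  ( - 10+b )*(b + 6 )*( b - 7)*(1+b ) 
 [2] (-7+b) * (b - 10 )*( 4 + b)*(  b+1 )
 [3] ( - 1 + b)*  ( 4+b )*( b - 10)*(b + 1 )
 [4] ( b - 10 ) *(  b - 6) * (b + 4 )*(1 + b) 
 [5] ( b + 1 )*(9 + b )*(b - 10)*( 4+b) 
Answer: 2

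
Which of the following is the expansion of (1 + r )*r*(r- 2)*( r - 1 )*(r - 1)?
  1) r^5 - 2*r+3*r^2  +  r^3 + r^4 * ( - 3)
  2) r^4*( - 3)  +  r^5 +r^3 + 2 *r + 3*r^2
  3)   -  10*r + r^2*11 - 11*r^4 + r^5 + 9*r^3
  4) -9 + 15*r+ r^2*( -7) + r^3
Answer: 1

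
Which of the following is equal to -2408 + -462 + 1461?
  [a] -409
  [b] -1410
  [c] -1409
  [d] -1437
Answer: c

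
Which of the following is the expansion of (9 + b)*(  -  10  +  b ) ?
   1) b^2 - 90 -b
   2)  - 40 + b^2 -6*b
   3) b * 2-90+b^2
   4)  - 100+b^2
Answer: 1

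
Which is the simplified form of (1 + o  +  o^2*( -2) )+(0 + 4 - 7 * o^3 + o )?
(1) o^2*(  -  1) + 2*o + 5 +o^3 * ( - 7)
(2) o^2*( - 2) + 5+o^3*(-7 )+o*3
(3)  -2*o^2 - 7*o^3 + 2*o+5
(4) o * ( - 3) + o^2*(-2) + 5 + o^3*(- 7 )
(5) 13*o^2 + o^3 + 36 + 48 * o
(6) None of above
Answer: 3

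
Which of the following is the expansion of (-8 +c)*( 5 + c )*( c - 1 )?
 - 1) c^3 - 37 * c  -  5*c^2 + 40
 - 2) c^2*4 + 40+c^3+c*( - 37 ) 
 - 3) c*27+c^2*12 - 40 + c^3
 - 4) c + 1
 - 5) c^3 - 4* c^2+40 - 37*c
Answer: 5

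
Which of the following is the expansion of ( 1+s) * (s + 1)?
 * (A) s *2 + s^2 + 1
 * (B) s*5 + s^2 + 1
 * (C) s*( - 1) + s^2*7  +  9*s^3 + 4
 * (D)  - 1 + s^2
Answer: A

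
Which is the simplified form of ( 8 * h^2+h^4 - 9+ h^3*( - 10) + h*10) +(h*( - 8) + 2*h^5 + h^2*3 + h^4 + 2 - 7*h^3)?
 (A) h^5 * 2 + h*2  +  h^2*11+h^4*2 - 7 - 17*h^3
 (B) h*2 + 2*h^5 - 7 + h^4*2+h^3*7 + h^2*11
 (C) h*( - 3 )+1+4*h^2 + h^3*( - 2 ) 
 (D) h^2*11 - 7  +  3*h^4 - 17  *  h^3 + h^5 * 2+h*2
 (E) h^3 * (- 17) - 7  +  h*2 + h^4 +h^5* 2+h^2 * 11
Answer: A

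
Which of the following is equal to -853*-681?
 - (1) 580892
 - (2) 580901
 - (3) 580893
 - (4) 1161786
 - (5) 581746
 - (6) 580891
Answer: 3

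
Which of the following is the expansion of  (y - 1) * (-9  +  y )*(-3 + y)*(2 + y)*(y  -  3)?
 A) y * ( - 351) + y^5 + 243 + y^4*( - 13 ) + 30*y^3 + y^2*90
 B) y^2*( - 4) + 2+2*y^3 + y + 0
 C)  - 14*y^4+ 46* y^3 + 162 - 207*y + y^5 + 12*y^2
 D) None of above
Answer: C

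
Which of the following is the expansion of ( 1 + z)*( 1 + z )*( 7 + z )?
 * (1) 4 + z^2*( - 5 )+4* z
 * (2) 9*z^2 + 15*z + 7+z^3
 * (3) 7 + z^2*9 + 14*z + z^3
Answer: 2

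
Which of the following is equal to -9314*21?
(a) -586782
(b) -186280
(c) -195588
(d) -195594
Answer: d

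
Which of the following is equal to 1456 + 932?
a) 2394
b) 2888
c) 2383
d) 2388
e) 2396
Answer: d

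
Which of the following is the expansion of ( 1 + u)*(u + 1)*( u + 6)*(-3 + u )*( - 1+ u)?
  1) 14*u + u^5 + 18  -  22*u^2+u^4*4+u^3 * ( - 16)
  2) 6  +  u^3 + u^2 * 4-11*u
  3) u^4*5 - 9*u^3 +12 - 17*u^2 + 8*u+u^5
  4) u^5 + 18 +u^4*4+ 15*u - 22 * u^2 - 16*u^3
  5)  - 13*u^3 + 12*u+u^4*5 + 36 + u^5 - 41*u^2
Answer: 4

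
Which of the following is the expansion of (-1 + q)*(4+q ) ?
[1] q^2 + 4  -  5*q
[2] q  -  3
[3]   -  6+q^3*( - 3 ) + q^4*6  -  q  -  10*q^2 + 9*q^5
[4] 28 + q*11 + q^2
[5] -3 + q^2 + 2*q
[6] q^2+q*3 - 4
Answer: 6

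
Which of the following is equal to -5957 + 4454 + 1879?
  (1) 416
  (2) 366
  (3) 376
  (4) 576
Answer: 3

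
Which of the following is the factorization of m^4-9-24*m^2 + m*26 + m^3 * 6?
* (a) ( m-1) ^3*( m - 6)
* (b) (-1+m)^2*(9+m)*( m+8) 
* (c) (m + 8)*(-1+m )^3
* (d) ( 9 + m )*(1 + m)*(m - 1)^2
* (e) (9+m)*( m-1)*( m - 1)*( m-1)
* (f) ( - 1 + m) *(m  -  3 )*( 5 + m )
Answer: e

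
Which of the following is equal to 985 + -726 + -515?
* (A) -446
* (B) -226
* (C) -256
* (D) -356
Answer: C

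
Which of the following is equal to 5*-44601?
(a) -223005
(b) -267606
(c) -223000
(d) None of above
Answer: a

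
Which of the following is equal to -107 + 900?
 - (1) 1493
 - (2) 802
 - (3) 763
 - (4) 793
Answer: 4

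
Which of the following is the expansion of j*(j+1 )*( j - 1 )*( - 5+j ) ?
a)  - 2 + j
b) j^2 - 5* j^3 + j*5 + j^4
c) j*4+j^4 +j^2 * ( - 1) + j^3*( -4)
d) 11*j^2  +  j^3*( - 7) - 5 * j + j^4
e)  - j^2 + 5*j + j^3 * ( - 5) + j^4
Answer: e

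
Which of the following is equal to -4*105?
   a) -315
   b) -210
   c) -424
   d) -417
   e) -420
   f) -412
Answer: e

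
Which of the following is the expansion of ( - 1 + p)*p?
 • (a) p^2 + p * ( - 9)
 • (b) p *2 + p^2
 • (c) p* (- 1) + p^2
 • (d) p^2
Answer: c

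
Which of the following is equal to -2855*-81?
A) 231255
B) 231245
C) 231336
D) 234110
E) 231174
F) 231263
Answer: A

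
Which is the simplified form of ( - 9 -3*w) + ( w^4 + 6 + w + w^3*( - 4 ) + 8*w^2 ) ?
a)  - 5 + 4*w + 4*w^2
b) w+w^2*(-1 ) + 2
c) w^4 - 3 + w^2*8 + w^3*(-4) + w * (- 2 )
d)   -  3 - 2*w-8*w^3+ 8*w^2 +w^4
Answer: c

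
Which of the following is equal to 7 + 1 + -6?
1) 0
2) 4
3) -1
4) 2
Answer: 4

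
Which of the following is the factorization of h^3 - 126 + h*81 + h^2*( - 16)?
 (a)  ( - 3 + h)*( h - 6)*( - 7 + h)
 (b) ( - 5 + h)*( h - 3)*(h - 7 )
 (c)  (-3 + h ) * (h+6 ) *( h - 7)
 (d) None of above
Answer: a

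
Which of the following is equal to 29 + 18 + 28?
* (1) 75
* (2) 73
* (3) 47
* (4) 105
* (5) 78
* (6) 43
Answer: 1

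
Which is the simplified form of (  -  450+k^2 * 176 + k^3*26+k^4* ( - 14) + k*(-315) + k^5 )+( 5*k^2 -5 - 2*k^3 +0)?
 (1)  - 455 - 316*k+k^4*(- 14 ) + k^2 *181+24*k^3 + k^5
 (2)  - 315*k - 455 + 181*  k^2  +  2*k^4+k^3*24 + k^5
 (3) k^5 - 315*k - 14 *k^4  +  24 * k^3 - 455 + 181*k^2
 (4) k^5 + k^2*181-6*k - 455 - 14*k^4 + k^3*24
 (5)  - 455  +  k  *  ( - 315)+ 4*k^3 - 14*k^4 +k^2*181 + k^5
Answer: 3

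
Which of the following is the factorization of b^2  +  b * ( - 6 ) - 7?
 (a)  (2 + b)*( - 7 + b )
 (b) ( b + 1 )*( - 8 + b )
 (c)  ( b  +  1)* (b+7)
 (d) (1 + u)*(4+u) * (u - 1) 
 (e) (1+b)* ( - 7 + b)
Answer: e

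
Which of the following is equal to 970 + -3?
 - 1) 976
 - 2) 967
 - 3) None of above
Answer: 2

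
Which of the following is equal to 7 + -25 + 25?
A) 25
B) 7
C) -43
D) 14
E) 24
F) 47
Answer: B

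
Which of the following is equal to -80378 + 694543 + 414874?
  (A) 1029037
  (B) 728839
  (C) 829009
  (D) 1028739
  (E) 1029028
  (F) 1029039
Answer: F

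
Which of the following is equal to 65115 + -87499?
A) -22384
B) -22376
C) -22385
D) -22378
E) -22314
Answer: A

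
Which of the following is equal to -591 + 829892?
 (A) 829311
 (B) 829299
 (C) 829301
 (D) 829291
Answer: C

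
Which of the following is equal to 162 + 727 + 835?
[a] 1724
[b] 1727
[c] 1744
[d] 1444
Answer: a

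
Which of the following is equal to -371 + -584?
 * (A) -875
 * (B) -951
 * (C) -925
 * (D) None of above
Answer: D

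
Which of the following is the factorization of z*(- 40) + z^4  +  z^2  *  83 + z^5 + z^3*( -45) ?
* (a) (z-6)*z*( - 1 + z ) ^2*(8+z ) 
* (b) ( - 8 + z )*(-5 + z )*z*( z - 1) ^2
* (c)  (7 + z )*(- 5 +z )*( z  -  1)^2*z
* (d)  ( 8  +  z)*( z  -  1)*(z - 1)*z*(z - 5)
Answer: d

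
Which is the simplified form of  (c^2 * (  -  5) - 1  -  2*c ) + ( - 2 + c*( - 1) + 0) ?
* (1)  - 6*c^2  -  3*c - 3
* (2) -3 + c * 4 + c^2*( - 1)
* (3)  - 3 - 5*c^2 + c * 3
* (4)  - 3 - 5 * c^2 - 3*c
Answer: 4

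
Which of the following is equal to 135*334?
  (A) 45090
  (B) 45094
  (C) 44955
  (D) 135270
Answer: A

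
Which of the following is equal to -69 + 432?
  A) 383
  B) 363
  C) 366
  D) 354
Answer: B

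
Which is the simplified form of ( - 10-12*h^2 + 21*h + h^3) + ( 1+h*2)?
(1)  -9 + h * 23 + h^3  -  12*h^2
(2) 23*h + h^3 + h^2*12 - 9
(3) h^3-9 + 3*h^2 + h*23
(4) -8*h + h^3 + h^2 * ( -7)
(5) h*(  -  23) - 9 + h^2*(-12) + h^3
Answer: 1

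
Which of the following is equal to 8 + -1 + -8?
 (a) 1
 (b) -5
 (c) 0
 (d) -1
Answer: d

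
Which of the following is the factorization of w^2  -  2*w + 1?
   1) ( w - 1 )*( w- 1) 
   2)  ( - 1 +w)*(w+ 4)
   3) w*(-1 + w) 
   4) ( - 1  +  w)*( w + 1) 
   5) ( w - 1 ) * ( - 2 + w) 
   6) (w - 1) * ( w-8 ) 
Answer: 1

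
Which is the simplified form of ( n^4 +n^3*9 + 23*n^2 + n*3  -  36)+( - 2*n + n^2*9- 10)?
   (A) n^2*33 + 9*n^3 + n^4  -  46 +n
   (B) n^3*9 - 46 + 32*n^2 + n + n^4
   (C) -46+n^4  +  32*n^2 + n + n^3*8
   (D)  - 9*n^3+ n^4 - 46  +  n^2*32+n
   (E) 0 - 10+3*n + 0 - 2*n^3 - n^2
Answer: B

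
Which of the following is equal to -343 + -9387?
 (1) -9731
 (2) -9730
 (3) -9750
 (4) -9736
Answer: 2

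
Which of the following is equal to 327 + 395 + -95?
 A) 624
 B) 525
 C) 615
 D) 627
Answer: D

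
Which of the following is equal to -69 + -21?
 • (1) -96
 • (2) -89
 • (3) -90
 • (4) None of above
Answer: 3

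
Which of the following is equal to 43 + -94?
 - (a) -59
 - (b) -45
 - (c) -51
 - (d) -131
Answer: c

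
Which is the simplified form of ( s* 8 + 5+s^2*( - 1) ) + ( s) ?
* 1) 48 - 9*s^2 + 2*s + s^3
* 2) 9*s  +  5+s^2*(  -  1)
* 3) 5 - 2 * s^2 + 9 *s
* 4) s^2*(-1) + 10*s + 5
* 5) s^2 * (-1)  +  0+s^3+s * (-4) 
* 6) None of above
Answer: 2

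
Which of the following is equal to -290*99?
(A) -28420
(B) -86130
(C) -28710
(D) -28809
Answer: C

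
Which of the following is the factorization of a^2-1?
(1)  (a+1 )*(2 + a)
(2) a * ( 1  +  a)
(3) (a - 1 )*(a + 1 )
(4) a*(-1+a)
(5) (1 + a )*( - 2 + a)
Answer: 3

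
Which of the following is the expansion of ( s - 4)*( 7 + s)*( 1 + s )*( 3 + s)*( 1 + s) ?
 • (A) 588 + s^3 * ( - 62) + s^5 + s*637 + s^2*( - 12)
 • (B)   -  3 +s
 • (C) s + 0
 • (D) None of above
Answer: D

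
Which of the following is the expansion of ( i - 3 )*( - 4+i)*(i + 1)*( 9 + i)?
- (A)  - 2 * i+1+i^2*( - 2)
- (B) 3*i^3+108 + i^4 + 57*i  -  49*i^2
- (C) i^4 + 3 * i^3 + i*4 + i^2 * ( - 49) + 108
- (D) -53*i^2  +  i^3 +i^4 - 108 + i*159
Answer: B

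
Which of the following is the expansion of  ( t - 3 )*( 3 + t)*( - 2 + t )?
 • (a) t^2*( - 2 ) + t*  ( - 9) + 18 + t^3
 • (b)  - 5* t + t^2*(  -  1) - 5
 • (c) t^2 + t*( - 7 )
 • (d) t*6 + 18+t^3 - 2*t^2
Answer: a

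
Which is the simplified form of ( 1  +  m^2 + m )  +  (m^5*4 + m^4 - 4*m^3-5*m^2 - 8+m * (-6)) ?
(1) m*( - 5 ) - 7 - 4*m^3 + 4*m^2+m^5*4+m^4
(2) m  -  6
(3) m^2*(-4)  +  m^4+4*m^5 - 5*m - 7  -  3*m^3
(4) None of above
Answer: 4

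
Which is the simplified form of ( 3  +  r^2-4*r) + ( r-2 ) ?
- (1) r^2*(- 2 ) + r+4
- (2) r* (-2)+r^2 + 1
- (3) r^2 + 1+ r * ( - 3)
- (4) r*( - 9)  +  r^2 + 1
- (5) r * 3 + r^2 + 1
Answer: 3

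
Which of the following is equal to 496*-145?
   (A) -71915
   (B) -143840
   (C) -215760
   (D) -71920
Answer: D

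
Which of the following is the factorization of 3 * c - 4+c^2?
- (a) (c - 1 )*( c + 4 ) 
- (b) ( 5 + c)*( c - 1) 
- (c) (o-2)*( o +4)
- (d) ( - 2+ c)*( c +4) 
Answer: a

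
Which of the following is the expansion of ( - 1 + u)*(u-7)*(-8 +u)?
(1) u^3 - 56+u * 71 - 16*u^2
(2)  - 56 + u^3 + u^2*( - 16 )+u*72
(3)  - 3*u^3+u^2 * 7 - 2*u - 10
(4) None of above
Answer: 1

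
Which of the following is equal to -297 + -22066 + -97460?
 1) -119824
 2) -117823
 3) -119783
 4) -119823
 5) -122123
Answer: 4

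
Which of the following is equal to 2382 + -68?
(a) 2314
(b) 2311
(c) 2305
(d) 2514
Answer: a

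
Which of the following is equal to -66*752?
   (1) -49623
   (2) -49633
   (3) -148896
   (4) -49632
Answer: 4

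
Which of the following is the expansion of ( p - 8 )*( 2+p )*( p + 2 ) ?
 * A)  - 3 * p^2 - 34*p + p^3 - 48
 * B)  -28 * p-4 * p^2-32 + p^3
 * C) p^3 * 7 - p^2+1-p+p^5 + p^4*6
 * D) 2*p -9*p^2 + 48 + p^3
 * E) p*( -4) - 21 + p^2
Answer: B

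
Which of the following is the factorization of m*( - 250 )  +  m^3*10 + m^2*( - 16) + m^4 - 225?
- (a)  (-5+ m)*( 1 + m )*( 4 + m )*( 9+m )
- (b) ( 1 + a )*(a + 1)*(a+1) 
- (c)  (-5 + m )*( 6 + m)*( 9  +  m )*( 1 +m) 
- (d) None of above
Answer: d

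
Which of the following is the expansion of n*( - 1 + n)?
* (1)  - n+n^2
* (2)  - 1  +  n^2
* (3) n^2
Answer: 1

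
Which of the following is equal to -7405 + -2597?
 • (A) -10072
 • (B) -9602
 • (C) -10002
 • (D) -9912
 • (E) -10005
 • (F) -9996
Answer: C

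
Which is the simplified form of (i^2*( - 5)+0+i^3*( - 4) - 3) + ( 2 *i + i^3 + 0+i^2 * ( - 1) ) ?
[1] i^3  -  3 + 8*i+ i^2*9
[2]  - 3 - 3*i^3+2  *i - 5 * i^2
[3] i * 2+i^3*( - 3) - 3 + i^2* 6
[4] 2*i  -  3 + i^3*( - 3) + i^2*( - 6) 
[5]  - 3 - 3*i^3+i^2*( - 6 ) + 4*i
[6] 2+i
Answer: 4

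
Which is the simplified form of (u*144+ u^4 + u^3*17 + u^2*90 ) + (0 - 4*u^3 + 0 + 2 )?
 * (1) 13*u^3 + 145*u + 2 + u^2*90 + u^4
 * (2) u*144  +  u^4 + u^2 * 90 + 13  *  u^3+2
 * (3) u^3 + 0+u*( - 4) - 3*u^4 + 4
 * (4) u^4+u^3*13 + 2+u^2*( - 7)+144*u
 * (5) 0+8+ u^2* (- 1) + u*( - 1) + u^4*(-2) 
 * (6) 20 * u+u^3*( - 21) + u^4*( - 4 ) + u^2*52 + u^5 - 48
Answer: 2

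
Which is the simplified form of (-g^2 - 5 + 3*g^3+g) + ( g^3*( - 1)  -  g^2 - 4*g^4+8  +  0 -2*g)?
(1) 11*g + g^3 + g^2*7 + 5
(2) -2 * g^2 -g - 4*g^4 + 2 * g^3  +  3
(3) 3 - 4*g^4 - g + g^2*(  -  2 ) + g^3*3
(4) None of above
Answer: 2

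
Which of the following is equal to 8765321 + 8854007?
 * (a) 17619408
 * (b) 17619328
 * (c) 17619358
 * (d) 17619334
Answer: b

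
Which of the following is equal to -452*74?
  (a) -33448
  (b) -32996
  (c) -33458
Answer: a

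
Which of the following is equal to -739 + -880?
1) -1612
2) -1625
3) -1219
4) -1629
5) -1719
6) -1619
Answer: 6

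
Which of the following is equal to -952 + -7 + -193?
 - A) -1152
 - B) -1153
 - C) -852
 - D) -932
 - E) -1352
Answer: A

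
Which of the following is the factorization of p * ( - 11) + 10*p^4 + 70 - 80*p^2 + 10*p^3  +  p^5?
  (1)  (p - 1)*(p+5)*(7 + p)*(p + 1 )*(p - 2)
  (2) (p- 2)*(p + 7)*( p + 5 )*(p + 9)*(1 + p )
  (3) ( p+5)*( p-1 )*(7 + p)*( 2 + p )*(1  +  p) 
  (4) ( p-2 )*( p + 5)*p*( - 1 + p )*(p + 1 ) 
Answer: 1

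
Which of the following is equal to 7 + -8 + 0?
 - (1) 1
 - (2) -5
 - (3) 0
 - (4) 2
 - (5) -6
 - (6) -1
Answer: 6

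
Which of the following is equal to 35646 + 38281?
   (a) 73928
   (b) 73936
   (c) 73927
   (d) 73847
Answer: c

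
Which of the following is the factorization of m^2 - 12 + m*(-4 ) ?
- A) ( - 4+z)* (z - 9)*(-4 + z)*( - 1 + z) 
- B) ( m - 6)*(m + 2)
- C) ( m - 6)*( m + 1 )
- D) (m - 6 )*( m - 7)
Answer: B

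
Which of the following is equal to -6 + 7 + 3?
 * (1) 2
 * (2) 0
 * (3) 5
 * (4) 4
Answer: 4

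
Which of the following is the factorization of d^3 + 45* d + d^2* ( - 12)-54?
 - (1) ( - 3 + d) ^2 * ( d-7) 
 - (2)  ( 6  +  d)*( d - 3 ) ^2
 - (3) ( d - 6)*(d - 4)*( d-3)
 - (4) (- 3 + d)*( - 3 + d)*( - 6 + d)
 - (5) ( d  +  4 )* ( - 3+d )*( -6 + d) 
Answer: 4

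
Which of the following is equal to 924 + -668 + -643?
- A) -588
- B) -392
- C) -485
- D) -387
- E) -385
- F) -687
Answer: D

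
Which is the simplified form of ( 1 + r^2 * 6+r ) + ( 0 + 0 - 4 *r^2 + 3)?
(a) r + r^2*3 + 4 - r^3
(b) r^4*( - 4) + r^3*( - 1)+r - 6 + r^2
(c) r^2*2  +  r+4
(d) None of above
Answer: c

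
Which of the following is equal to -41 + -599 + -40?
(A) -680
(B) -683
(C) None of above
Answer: A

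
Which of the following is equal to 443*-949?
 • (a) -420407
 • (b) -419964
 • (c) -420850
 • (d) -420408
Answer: a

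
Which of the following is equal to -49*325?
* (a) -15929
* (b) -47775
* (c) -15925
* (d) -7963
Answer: c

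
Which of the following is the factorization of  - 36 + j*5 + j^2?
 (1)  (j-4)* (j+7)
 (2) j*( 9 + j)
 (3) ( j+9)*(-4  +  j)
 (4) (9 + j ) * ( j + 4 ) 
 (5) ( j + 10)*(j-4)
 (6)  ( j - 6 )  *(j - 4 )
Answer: 3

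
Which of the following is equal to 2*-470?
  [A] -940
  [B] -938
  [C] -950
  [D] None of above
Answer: A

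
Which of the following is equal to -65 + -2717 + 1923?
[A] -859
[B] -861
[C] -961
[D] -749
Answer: A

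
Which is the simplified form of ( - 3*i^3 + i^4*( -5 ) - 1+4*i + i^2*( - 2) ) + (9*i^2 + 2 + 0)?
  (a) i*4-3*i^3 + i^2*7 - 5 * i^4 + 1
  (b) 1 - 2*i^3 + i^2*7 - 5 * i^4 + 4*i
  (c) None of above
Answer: a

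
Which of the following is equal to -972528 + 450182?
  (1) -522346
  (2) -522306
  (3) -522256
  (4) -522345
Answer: 1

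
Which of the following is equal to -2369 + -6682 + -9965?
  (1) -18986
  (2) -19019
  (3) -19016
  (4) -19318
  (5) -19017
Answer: 3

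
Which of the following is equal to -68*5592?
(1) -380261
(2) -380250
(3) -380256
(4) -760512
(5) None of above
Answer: 3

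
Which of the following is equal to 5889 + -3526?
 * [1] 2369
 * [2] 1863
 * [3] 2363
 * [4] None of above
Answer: 3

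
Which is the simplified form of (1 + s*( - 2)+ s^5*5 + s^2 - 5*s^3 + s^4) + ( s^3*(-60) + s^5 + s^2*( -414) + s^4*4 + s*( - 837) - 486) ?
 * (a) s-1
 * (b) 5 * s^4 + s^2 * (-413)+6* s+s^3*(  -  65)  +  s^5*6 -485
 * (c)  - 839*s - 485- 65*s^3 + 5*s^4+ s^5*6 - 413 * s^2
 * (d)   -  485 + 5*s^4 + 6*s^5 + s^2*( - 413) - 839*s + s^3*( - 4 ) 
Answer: c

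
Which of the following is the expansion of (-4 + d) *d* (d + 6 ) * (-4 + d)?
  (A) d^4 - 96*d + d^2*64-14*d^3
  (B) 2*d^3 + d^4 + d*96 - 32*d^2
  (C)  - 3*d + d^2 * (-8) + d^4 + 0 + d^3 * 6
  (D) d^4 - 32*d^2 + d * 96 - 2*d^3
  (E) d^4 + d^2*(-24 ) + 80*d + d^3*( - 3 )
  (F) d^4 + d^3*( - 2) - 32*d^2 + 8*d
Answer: D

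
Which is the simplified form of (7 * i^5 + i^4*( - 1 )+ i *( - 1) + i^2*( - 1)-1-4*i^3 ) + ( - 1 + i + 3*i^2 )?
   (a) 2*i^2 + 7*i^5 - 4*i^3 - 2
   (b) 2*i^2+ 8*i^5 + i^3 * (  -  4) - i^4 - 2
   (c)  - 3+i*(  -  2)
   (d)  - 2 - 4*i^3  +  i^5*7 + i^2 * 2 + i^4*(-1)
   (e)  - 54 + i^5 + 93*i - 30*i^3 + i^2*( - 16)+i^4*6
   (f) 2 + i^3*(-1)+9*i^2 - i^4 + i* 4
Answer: d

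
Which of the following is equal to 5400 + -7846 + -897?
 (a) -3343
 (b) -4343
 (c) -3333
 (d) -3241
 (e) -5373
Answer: a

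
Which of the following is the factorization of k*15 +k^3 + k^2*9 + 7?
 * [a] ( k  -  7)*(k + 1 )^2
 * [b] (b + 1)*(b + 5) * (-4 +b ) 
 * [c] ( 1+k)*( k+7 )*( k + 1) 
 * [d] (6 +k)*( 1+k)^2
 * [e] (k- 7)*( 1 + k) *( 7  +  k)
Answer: c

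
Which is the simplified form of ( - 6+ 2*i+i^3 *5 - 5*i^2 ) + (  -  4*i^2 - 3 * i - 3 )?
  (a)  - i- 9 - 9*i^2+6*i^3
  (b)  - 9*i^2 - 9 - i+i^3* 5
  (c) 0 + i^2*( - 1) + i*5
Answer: b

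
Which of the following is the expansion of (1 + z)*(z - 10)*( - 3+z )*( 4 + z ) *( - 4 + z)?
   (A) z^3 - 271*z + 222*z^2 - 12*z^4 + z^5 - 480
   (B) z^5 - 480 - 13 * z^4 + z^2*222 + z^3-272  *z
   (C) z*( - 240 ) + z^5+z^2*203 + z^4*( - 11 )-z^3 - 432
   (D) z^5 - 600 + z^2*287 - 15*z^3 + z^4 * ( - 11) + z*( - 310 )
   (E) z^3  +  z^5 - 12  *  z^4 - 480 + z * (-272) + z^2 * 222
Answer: E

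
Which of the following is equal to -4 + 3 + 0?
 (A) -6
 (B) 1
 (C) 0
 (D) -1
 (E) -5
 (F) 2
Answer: D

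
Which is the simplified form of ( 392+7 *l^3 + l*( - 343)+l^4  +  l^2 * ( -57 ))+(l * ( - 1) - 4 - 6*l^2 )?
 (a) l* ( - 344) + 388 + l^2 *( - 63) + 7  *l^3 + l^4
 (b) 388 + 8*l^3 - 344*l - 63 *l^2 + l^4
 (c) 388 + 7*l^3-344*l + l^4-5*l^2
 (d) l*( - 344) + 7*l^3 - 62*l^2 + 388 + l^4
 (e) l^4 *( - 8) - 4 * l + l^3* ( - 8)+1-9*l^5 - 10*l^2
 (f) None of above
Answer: a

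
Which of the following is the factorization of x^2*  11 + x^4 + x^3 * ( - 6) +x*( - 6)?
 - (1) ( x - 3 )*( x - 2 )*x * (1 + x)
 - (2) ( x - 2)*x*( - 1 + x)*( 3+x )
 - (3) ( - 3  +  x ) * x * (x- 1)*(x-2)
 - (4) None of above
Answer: 3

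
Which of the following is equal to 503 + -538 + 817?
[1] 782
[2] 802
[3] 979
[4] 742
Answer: 1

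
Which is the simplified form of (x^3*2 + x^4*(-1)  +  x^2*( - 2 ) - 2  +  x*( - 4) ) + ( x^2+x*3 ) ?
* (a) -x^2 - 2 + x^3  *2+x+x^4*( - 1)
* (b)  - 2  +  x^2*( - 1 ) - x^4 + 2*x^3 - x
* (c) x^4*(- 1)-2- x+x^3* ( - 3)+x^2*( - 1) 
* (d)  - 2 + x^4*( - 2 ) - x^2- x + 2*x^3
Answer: b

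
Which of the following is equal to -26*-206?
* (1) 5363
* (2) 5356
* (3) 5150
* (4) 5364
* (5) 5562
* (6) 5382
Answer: 2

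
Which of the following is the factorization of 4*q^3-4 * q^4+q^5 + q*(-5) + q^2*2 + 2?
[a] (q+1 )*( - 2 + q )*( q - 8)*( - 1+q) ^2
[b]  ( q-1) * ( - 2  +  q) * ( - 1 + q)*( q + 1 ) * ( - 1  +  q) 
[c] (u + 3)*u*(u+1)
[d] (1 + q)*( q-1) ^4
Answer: b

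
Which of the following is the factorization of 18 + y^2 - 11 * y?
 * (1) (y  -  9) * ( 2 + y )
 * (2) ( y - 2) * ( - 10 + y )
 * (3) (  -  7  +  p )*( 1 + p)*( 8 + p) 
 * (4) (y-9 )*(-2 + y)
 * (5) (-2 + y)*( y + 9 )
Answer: 4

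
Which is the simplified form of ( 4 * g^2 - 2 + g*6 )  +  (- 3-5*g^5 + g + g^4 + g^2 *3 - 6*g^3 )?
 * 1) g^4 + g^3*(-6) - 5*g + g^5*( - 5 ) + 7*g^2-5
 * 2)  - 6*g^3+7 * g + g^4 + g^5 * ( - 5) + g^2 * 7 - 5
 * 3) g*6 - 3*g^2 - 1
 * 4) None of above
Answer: 2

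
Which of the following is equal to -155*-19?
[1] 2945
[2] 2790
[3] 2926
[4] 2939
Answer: 1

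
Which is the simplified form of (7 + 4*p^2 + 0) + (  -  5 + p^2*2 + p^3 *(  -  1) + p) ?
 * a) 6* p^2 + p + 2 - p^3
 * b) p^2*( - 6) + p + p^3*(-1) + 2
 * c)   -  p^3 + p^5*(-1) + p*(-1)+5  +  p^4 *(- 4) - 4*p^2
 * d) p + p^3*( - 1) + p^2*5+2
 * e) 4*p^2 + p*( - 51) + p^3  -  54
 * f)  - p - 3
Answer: a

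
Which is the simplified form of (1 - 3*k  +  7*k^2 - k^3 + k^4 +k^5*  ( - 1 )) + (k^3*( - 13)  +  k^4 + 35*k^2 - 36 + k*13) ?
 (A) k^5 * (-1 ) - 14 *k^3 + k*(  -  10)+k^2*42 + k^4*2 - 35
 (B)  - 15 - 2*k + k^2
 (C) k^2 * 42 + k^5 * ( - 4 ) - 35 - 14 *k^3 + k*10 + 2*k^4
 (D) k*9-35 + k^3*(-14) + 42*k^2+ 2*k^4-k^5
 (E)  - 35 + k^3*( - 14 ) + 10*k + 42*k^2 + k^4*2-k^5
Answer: E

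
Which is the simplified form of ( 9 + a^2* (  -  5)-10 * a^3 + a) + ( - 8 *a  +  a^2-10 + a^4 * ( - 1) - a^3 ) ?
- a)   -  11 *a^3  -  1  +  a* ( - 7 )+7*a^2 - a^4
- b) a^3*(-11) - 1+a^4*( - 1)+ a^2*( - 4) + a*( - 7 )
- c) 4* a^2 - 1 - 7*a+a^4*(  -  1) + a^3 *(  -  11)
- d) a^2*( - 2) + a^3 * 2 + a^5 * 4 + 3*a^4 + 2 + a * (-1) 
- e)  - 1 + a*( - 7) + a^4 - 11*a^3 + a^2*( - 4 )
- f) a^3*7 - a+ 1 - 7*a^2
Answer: b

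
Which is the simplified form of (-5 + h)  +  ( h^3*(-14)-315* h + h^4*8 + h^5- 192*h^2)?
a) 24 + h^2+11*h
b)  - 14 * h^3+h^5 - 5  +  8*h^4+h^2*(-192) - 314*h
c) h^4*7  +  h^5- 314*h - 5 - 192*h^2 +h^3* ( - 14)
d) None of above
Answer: b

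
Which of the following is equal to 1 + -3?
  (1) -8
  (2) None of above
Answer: 2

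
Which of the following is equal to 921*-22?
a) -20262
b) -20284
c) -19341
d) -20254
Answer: a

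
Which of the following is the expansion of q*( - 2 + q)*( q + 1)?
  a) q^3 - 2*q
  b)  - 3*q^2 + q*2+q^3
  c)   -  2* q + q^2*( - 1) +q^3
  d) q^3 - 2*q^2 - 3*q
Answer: c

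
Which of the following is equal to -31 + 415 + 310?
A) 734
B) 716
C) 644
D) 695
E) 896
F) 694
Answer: F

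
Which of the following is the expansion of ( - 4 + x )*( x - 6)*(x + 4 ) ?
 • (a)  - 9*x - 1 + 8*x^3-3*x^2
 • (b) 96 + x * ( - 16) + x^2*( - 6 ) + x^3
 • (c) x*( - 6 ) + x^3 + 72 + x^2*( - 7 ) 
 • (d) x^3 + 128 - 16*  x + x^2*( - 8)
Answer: b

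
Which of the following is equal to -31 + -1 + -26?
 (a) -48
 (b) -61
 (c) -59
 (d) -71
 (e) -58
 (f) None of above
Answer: e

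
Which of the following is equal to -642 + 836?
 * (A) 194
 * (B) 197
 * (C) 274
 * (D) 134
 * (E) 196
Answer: A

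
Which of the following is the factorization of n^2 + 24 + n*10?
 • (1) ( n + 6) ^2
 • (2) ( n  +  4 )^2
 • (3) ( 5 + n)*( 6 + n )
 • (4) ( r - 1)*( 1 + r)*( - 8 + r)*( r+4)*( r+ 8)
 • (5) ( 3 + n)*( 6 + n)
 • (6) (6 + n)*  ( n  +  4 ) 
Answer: 6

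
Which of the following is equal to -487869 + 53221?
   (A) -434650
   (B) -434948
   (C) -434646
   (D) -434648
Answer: D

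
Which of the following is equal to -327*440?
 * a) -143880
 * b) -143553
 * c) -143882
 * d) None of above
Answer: a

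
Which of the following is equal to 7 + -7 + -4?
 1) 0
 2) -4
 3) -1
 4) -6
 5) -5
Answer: 2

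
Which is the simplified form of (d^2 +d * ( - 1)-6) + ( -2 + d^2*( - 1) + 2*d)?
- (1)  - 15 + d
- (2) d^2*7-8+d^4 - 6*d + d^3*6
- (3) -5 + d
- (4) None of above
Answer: 4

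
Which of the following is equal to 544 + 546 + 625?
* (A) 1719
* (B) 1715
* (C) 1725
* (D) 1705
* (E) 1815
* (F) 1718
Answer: B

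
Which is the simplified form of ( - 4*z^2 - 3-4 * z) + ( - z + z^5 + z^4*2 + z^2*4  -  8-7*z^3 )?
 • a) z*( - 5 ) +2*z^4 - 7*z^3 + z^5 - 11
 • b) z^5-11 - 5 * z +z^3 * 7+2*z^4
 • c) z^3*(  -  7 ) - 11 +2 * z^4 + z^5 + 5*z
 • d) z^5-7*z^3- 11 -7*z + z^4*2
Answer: a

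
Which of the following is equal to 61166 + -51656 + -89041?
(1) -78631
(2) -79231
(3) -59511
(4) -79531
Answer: 4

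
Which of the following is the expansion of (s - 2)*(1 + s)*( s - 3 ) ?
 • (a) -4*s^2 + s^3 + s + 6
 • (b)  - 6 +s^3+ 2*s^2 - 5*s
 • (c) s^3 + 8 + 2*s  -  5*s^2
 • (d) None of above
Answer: a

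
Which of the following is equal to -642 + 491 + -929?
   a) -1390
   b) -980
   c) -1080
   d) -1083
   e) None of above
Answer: c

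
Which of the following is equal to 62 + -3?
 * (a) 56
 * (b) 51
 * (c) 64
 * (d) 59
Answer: d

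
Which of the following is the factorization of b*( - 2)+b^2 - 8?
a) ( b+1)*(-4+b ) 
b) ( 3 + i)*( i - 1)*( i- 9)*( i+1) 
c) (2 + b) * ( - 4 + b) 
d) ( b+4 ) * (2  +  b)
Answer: c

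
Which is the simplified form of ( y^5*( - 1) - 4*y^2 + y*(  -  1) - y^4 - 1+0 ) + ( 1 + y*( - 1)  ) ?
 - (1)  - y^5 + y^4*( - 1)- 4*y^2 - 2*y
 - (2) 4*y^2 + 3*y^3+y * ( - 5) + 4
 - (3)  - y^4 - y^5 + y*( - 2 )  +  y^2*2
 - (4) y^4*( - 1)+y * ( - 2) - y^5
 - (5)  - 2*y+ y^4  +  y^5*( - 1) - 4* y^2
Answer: 1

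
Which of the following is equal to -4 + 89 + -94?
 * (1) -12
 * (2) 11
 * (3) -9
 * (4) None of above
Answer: 3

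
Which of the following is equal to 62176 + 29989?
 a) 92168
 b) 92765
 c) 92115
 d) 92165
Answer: d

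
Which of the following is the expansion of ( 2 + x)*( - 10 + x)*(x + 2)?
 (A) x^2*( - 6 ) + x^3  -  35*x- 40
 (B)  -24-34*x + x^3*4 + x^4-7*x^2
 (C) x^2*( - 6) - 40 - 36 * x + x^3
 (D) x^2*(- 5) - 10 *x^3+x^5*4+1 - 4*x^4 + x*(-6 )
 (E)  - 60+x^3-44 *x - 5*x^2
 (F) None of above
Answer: C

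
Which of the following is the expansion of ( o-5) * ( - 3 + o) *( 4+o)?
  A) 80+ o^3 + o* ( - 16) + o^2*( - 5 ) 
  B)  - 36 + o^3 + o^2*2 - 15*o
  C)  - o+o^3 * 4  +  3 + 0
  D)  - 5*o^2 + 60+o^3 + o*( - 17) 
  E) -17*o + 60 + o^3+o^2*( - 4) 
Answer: E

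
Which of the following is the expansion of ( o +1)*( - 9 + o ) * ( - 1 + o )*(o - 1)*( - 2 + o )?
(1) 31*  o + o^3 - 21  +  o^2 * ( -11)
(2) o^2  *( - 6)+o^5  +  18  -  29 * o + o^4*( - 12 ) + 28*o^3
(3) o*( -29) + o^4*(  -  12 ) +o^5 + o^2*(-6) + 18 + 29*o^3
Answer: 2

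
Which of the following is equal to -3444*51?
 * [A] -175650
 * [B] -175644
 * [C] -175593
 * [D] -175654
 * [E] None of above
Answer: B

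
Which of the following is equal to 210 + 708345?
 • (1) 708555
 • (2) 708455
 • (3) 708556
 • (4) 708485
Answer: 1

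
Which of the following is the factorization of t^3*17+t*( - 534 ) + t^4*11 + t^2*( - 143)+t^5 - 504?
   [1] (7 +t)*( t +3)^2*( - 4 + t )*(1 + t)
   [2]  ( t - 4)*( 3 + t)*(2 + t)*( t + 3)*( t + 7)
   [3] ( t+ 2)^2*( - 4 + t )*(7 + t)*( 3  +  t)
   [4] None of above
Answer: 2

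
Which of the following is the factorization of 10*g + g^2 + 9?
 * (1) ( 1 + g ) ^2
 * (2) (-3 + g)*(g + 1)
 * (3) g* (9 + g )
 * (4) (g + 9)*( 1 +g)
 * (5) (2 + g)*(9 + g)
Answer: 4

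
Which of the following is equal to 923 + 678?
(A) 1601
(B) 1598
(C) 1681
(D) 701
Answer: A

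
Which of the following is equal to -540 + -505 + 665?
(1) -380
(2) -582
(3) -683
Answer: 1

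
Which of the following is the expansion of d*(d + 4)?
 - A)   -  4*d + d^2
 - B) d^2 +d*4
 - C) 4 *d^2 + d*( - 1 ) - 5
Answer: B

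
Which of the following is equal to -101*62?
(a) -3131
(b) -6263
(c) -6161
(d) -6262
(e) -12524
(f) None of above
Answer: d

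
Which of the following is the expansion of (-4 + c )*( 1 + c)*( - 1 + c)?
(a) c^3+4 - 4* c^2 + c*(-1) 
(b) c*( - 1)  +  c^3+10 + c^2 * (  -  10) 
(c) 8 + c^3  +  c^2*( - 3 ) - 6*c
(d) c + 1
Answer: a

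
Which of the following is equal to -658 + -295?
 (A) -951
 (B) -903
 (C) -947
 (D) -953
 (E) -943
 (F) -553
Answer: D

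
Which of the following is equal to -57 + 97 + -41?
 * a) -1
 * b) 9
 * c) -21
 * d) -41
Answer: a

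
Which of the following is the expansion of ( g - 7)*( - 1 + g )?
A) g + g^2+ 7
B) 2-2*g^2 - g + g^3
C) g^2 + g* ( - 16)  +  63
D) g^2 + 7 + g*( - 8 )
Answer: D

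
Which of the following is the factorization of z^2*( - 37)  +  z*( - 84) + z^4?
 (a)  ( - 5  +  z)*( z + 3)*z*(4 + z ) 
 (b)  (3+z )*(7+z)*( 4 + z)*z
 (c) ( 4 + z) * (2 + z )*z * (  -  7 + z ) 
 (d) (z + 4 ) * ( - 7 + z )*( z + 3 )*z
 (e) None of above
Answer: d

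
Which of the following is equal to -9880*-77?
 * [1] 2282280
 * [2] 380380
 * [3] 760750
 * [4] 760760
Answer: 4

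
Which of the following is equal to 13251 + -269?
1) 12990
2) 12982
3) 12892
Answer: 2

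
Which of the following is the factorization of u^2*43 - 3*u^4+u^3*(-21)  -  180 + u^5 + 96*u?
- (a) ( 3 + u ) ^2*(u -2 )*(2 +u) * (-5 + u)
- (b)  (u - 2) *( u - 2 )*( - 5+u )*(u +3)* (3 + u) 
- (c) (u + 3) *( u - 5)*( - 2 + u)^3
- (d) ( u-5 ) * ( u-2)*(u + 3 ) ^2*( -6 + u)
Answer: b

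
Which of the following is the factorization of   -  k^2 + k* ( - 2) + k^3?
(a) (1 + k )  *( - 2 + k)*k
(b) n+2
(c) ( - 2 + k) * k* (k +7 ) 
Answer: a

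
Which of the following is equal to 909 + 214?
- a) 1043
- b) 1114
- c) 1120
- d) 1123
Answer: d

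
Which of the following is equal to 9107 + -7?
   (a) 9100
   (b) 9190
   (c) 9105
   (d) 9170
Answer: a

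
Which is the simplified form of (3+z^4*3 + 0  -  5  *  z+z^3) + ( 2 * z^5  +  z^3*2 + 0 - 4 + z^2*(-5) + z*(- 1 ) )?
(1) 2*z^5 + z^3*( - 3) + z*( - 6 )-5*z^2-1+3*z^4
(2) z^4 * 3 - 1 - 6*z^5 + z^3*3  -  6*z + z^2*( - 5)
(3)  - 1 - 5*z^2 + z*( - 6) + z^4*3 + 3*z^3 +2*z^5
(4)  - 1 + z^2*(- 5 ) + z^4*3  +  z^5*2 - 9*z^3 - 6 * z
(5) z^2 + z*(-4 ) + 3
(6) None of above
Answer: 3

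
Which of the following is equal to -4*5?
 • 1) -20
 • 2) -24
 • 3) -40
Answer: 1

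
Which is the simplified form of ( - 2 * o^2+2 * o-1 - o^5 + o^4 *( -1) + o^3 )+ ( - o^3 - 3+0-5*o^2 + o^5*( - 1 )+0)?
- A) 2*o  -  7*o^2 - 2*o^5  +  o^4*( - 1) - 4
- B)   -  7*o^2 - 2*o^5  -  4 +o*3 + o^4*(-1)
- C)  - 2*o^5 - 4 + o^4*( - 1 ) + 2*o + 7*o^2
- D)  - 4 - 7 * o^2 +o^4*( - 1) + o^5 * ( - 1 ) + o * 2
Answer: A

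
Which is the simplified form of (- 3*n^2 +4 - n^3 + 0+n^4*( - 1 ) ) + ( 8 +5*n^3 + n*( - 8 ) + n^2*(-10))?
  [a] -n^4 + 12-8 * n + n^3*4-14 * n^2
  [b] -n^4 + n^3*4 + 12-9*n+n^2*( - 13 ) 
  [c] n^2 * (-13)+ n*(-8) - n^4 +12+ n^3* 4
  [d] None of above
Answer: c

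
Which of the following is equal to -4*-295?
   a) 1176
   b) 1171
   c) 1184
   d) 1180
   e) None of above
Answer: d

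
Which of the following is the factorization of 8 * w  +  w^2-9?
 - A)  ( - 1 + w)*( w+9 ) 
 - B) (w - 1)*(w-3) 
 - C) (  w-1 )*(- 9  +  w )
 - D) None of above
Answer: A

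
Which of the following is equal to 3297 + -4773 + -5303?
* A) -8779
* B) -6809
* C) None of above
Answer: C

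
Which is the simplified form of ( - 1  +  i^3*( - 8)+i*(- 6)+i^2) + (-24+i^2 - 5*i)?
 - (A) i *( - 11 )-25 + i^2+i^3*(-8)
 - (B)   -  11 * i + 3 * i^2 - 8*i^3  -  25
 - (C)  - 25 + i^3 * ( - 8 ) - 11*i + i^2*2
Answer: C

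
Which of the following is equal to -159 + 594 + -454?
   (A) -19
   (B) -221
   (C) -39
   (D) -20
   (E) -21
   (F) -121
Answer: A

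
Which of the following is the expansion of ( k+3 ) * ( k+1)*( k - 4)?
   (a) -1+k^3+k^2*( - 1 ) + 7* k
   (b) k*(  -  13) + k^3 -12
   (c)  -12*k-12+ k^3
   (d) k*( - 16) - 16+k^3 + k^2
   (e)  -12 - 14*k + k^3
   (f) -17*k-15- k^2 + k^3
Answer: b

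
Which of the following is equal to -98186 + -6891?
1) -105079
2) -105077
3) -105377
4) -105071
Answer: 2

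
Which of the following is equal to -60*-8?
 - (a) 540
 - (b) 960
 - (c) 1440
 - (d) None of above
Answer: d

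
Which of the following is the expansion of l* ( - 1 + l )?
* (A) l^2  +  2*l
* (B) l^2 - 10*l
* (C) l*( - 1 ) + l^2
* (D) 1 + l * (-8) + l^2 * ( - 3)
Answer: C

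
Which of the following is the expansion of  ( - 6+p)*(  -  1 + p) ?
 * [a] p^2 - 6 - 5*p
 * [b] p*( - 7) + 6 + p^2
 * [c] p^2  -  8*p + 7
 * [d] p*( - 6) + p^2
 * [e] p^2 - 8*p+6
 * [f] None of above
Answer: b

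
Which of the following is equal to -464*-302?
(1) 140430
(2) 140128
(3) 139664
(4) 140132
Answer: 2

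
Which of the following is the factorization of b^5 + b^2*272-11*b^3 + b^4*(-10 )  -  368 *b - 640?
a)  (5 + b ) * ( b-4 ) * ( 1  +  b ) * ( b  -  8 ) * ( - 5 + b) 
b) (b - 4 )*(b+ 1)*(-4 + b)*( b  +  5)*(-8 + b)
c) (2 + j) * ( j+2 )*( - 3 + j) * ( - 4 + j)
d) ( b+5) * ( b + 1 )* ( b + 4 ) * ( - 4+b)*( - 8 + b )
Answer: b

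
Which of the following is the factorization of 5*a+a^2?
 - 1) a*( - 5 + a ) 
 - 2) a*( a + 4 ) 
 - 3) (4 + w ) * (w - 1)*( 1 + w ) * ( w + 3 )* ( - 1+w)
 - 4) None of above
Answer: 4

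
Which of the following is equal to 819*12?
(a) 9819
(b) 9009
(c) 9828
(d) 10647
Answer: c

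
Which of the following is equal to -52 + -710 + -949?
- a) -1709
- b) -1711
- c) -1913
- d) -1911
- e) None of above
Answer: b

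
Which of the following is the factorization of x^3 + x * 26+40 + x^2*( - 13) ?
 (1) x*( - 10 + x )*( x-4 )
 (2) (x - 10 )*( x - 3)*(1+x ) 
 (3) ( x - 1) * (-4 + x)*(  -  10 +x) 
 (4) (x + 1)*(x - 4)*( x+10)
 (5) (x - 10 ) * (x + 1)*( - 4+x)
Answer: 5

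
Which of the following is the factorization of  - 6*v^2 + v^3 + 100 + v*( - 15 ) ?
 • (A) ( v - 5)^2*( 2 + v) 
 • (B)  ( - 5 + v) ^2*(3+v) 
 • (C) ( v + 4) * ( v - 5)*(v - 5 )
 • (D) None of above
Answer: C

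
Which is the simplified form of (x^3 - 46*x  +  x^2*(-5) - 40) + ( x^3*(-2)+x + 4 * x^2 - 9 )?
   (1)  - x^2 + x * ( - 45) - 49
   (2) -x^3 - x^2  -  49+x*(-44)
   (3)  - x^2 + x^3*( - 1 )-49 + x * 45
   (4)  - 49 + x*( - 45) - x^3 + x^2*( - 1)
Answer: 4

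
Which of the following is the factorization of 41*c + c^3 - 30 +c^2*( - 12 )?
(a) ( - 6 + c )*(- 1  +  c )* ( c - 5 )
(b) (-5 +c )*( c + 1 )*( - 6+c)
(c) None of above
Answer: a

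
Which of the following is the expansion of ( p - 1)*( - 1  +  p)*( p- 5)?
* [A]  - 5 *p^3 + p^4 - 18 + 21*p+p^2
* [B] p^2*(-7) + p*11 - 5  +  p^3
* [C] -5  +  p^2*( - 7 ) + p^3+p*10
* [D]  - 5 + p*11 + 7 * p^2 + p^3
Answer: B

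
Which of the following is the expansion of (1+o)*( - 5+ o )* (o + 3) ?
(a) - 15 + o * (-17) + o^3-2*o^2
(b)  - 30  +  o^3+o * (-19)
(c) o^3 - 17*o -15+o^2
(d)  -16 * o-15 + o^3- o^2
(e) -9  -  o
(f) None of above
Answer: f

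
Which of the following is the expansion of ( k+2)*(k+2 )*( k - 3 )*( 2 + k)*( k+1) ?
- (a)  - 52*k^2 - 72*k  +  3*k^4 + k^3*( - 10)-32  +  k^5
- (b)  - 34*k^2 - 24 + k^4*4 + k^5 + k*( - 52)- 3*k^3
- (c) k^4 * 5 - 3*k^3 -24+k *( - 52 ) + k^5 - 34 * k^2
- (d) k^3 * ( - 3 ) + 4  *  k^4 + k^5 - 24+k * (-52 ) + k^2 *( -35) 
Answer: b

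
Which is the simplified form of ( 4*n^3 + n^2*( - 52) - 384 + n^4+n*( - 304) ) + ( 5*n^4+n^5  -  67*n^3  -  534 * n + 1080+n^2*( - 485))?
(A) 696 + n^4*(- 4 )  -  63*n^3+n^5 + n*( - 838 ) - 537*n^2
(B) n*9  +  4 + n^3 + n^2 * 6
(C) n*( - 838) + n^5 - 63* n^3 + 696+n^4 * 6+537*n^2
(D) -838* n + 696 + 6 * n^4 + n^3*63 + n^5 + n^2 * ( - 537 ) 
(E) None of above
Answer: E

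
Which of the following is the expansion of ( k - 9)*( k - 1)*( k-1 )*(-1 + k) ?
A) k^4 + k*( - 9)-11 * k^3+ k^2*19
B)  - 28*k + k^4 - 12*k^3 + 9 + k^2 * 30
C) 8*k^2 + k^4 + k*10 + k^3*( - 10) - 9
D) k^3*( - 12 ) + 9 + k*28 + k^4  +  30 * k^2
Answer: B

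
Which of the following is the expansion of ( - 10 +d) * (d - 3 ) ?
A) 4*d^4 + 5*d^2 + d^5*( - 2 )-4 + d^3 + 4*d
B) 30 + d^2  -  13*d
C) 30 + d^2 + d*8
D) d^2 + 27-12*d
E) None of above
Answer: B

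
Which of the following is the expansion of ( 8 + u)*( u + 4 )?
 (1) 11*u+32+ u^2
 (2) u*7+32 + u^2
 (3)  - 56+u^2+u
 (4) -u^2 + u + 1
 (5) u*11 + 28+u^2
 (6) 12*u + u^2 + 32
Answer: 6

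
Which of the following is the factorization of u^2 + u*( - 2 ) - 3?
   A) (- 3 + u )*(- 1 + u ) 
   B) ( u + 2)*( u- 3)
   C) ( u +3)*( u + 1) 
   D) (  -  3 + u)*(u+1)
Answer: D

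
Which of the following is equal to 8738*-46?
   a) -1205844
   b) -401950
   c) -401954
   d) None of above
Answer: d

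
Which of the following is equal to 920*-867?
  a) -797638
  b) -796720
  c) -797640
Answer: c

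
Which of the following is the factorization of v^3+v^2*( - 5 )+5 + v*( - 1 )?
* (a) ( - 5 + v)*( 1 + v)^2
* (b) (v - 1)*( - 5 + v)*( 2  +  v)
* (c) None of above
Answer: c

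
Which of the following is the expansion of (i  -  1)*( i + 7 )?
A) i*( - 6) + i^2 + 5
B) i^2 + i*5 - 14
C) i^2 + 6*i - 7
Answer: C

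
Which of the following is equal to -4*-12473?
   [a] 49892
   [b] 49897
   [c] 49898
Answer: a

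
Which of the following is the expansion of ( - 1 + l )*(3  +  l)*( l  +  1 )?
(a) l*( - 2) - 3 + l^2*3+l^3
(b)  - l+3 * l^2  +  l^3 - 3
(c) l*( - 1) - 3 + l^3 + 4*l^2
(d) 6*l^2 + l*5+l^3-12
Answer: b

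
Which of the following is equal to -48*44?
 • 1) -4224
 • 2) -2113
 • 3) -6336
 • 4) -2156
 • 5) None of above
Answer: 5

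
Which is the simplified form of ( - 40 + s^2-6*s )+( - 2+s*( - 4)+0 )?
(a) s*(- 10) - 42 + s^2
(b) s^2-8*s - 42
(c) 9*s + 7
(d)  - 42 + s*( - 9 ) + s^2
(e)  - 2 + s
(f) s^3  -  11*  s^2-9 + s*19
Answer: a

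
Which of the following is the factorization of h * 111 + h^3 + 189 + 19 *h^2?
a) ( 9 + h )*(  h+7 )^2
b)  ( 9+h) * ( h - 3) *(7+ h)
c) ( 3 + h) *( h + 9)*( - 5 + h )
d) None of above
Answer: d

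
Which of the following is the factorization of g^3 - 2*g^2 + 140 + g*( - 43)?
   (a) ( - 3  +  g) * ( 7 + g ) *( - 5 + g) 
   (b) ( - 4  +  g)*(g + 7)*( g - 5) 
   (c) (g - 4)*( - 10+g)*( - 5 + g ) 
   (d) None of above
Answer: b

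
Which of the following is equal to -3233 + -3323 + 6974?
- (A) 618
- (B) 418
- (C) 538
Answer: B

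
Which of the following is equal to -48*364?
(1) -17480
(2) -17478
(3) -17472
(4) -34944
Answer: 3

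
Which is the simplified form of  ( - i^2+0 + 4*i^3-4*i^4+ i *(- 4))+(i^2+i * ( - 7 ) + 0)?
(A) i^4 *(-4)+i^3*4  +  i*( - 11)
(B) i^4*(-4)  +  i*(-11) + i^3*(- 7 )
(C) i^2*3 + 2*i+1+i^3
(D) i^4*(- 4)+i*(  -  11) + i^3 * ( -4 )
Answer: A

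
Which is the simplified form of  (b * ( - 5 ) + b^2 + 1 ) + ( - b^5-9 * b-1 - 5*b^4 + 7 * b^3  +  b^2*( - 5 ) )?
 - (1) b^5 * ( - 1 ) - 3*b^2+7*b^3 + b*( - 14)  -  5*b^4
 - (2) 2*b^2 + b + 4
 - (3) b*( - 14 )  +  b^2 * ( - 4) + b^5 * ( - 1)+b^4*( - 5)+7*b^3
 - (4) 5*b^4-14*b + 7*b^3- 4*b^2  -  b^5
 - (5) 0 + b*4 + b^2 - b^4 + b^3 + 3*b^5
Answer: 3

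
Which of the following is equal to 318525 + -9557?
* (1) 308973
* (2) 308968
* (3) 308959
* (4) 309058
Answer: 2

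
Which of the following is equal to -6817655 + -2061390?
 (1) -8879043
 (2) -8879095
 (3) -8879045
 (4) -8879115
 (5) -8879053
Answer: 3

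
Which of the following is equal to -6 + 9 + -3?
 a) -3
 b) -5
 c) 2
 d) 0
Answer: d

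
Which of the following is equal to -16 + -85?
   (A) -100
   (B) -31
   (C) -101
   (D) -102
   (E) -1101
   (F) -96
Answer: C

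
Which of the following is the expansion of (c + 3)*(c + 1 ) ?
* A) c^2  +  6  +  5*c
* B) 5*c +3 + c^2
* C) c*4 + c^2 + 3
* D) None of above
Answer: C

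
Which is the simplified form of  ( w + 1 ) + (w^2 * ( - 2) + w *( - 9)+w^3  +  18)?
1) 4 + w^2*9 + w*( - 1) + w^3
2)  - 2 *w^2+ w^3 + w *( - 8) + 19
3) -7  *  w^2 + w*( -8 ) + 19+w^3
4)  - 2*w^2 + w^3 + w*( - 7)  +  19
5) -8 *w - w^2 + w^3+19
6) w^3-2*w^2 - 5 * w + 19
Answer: 2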